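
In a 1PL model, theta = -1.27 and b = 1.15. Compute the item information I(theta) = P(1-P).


P = 1/(1+exp(-(-1.27-1.15))) = 0.0817
I = P*(1-P) = 0.0817 * 0.9183
I = 0.075

0.075


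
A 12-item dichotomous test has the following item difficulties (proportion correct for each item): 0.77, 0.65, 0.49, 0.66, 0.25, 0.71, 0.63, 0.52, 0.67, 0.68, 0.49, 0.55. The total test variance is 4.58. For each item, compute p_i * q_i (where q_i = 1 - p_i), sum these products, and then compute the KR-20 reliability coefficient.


For each item, compute p_i * q_i:
  Item 1: 0.77 * 0.23 = 0.1771
  Item 2: 0.65 * 0.35 = 0.2275
  Item 3: 0.49 * 0.51 = 0.2499
  Item 4: 0.66 * 0.34 = 0.2244
  Item 5: 0.25 * 0.75 = 0.1875
  Item 6: 0.71 * 0.29 = 0.2059
  Item 7: 0.63 * 0.37 = 0.2331
  Item 8: 0.52 * 0.48 = 0.2496
  Item 9: 0.67 * 0.33 = 0.2211
  Item 10: 0.68 * 0.32 = 0.2176
  Item 11: 0.49 * 0.51 = 0.2499
  Item 12: 0.55 * 0.45 = 0.2475
Sum(p_i * q_i) = 0.1771 + 0.2275 + 0.2499 + 0.2244 + 0.1875 + 0.2059 + 0.2331 + 0.2496 + 0.2211 + 0.2176 + 0.2499 + 0.2475 = 2.6911
KR-20 = (k/(k-1)) * (1 - Sum(p_i*q_i) / Var_total)
= (12/11) * (1 - 2.6911/4.58)
= 1.0909 * 0.4124
KR-20 = 0.4499

0.4499


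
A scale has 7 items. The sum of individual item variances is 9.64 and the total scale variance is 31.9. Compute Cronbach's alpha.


alpha = (k/(k-1)) * (1 - sum(si^2)/s_total^2)
= (7/6) * (1 - 9.64/31.9)
alpha = 0.8141

0.8141


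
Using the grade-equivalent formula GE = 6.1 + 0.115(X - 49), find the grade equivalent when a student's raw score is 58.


raw - median = 58 - 49 = 9
slope * diff = 0.115 * 9 = 1.035
GE = 6.1 + 1.035
GE = 7.135

7.135


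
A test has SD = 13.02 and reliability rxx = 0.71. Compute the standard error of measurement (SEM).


SEM = SD * sqrt(1 - rxx)
SEM = 13.02 * sqrt(1 - 0.71)
SEM = 13.02 * sqrt(0.29) = 13.02 * 0.538516
SEM = 7.0115

7.0115


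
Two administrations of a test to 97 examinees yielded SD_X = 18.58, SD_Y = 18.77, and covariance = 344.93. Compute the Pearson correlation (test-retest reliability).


r = cov(X,Y) / (SD_X * SD_Y)
r = 344.93 / (18.58 * 18.77)
r = 344.93 / 348.7466
r = 0.9891

0.9891


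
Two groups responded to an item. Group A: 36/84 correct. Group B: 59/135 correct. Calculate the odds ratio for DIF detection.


Odds_A = 36/48 = 0.75
Odds_B = 59/76 = 0.7763
OR = Odds_A / Odds_B = 0.75 / 0.7763
Exactly, OR = (36 * 76) / (48 * 59) = 2736 / 2832
OR = 0.9661

0.9661


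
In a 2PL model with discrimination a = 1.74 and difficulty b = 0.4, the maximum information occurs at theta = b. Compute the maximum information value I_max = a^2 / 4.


For 2PL, max info at theta = b = 0.4
I_max = a^2 / 4 = 1.74^2 / 4
= 3.0276 / 4
I_max = 0.7569

0.7569


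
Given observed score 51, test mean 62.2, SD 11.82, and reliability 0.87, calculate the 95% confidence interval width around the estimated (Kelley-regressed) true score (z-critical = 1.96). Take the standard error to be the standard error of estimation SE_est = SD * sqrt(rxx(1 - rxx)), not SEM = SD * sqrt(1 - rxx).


True score estimate = 0.87*51 + 0.13*62.2 = 52.456
SE_est = SD * sqrt(rxx * (1 - rxx)) = 11.82 * sqrt(0.87 * 0.13) = 11.82 * sqrt(0.1131) = 3.975107
CI = T_est +/- z * SE_est, so width = 2 * z * SE_est = 2 * 1.96 * 3.975107
Width = 15.5824

15.5824


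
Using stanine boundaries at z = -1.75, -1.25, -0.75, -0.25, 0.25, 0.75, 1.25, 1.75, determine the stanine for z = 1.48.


Stanine boundaries: [-1.75, -1.25, -0.75, -0.25, 0.25, 0.75, 1.25, 1.75]
z = 1.48
Check each boundary:
  z >= -1.75 -> could be stanine 2
  z >= -1.25 -> could be stanine 3
  z >= -0.75 -> could be stanine 4
  z >= -0.25 -> could be stanine 5
  z >= 0.25 -> could be stanine 6
  z >= 0.75 -> could be stanine 7
  z >= 1.25 -> could be stanine 8
  z < 1.75
Highest qualifying boundary gives stanine = 8

8


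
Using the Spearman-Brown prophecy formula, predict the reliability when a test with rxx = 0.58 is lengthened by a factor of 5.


r_new = (n * rxx) / (1 + (n-1) * rxx)
r_new = (5 * 0.58) / (1 + 4 * 0.58)
r_new = 2.9 / 3.32
r_new = 0.8735

0.8735


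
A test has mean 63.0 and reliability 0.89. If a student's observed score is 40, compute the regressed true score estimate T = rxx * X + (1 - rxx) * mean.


T_est = rxx * X + (1 - rxx) * mean
T_est = 0.89 * 40 + 0.11 * 63.0
T_est = 35.6 + 6.93
T_est = 42.53

42.53


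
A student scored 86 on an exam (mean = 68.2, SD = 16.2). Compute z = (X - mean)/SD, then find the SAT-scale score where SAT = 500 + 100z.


z = (X - mean) / SD = (86 - 68.2) / 16.2
z = 17.8 / 16.2
z = 1.0988
SAT-scale = SAT = 500 + 100z
Carry z at full precision (z = 17.8 / 16.2) into the conversion:
SAT-scale = 500 + 100 * (17.8 / 16.2) = 500 + 1780 / 16.2
SAT-scale = 500 + 109.8765
SAT-scale = 609.8765

609.8765


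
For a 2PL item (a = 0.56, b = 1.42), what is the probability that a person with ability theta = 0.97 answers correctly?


a*(theta - b) = 0.56 * (0.97 - 1.42) = -0.252
exp(--0.252) = 1.2866
P = 1 / (1 + 1.2866)
P = 0.4373

0.4373


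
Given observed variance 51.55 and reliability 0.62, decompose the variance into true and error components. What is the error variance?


var_true = rxx * var_obs = 0.62 * 51.55 = 31.961
var_error = var_obs - var_true
var_error = 51.55 - 31.961
var_error = 19.589

19.589


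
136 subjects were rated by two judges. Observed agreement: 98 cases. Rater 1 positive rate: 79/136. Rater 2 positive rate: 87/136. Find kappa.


P_o = 98/136 = 0.720588
P_e = (79*87 + 57*49) / 18496 = 0.522599
kappa = (P_o - P_e) / (1 - P_e)
kappa = (0.720588 - 0.522599) / (1 - 0.522599)
kappa = 0.4147

0.4147


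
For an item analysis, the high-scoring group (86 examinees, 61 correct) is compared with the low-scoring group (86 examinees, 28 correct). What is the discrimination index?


p_upper = 61/86 = 0.7093
p_lower = 28/86 = 0.3256
D = 0.7093 - 0.3256 = 0.3837

0.3837


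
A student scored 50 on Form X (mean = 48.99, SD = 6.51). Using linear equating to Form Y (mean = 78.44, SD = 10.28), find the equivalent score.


slope = SD_Y / SD_X = 10.28 / 6.51 ~ 1.5791
intercept = mean_Y - slope * mean_X = 78.44 - (10.28 / 6.51) * 48.99 ~ 1.0794
Y = slope * X + intercept. To avoid rounding drift from the rounded slope/intercept, evaluate the equivalent form Y = mean_Y + SD_Y * (X - mean_X) / SD_X at full precision:
Y = 78.44 + 10.28 * (50 - 48.99) / 6.51
Y = 78.44 + 10.28 * 1.01 / 6.51
Y = 78.44 + 10.3828 / 6.51
Y = 78.44 + 1.5949
Y = 80.0349

80.0349


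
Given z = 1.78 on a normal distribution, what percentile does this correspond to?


CDF(z) = 0.5 * (1 + erf(z/sqrt(2)))
erf(1.2587) = 0.9249
CDF = 0.9625
Percentile rank = 0.9625 * 100 = 96.25

96.25


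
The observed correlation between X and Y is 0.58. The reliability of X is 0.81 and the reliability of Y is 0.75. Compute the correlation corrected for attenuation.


r_corrected = rxy / sqrt(rxx * ryy)
= 0.58 / sqrt(0.81 * 0.75)
= 0.58 / sqrt(0.6075)
= 0.58 / 0.779423
r_corrected = 0.7441

0.7441


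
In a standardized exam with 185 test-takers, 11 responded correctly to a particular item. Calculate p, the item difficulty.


Item difficulty p = number correct / total examinees
p = 11 / 185
p = 0.0595

0.0595


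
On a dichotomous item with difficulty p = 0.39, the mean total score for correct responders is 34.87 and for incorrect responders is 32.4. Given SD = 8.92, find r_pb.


q = 1 - p = 0.61
rpb = ((M1 - M0) / SD) * sqrt(p * q)
rpb = ((34.87 - 32.4) / 8.92) * sqrt(0.39 * 0.61)
rpb = 0.1351

0.1351


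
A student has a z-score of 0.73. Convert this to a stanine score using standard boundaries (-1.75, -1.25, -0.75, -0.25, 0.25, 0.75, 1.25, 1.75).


Stanine boundaries: [-1.75, -1.25, -0.75, -0.25, 0.25, 0.75, 1.25, 1.75]
z = 0.73
Check each boundary:
  z >= -1.75 -> could be stanine 2
  z >= -1.25 -> could be stanine 3
  z >= -0.75 -> could be stanine 4
  z >= -0.25 -> could be stanine 5
  z >= 0.25 -> could be stanine 6
  z < 0.75
  z < 1.25
  z < 1.75
Highest qualifying boundary gives stanine = 6

6


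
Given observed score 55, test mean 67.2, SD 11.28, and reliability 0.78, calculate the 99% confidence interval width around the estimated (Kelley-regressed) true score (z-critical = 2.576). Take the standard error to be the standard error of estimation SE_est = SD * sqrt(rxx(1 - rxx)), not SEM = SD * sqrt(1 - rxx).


True score estimate = 0.78*55 + 0.22*67.2 = 57.684
SE_est = SD * sqrt(rxx * (1 - rxx)) = 11.28 * sqrt(0.78 * 0.22) = 11.28 * sqrt(0.1716) = 4.672698
CI = T_est +/- z * SE_est, so width = 2 * z * SE_est = 2 * 2.576 * 4.672698
Width = 24.0737

24.0737


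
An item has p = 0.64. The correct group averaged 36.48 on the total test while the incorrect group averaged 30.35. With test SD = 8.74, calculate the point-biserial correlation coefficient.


q = 1 - p = 0.36
rpb = ((M1 - M0) / SD) * sqrt(p * q)
rpb = ((36.48 - 30.35) / 8.74) * sqrt(0.64 * 0.36)
rpb = 0.3367

0.3367


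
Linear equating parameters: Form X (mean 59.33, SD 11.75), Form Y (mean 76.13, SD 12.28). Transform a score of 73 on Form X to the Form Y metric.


slope = SD_Y / SD_X = 12.28 / 11.75 ~ 1.0451
intercept = mean_Y - slope * mean_X = 76.13 - (12.28 / 11.75) * 59.33 ~ 14.1238
Y = slope * X + intercept. To avoid rounding drift from the rounded slope/intercept, evaluate the equivalent form Y = mean_Y + SD_Y * (X - mean_X) / SD_X at full precision:
Y = 76.13 + 12.28 * (73 - 59.33) / 11.75
Y = 76.13 + 12.28 * 13.67 / 11.75
Y = 76.13 + 167.8676 / 11.75
Y = 76.13 + 14.2866
Y = 90.4166

90.4166


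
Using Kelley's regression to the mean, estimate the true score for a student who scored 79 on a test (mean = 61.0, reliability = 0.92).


T_est = rxx * X + (1 - rxx) * mean
T_est = 0.92 * 79 + 0.08 * 61.0
T_est = 72.68 + 4.88
T_est = 77.56

77.56


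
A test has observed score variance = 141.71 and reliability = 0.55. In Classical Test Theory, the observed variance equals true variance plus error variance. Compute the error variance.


var_true = rxx * var_obs = 0.55 * 141.71 = 77.9405
var_error = var_obs - var_true
var_error = 141.71 - 77.9405
var_error = 63.7695

63.7695


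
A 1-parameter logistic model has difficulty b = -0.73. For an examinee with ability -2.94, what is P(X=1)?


theta - b = -2.94 - -0.73 = -2.21
exp(-(theta - b)) = exp(2.21) = 9.1157
P = 1 / (1 + 9.1157)
P = 0.0989

0.0989


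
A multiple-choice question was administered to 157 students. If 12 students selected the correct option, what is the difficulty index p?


Item difficulty p = number correct / total examinees
p = 12 / 157
p = 0.0764

0.0764


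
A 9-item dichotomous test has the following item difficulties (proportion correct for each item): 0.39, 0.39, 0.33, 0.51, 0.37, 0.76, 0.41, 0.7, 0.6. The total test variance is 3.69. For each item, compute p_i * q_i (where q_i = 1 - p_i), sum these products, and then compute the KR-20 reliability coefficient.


For each item, compute p_i * q_i:
  Item 1: 0.39 * 0.61 = 0.2379
  Item 2: 0.39 * 0.61 = 0.2379
  Item 3: 0.33 * 0.67 = 0.2211
  Item 4: 0.51 * 0.49 = 0.2499
  Item 5: 0.37 * 0.63 = 0.2331
  Item 6: 0.76 * 0.24 = 0.1824
  Item 7: 0.41 * 0.59 = 0.2419
  Item 8: 0.7 * 0.3 = 0.21
  Item 9: 0.6 * 0.4 = 0.24
Sum(p_i * q_i) = 0.2379 + 0.2379 + 0.2211 + 0.2499 + 0.2331 + 0.1824 + 0.2419 + 0.21 + 0.24 = 2.0542
KR-20 = (k/(k-1)) * (1 - Sum(p_i*q_i) / Var_total)
= (9/8) * (1 - 2.0542/3.69)
= 1.125 * 0.4433
KR-20 = 0.4987

0.4987


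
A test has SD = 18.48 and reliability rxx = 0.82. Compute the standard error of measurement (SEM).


SEM = SD * sqrt(1 - rxx)
SEM = 18.48 * sqrt(1 - 0.82)
SEM = 18.48 * sqrt(0.18) = 18.48 * 0.424264
SEM = 7.8404

7.8404


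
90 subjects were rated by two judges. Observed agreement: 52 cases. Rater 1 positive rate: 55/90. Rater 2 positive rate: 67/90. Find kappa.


P_o = 52/90 = 0.577778
P_e = (55*67 + 35*23) / 8100 = 0.554321
kappa = (P_o - P_e) / (1 - P_e)
kappa = (0.577778 - 0.554321) / (1 - 0.554321)
kappa = 0.0526

0.0526


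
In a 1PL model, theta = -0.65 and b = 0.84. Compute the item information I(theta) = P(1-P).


P = 1/(1+exp(-(-0.65-0.84))) = 0.1839
I = P*(1-P) = 0.1839 * 0.8161
I = 0.1501

0.1501


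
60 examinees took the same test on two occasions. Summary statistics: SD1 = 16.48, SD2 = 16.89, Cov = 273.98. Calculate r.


r = cov(X,Y) / (SD_X * SD_Y)
r = 273.98 / (16.48 * 16.89)
r = 273.98 / 278.3472
r = 0.9843

0.9843


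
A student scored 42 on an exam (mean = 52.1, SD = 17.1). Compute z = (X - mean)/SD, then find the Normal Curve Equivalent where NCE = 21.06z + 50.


z = (X - mean) / SD = (42 - 52.1) / 17.1
z = -10.1 / 17.1
z = -0.5906
NCE = NCE = 21.06z + 50
Carry z at full precision (z = -10.1 / 17.1) into the conversion:
NCE = 21.06 * (-10.1 / 17.1) + 50 = -212.706 / 17.1 + 50
NCE = -12.4389 + 50
NCE = 37.5611

37.5611


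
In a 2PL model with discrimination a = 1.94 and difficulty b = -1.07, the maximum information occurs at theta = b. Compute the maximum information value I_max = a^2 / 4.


For 2PL, max info at theta = b = -1.07
I_max = a^2 / 4 = 1.94^2 / 4
= 3.7636 / 4
I_max = 0.9409

0.9409


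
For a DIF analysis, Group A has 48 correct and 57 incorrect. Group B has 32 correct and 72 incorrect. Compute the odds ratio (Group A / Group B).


Odds_A = 48/57 = 0.8421
Odds_B = 32/72 = 0.4444
OR = Odds_A / Odds_B = 0.8421 / 0.4444
Exactly, OR = (48 * 72) / (57 * 32) = 3456 / 1824
OR = 1.8947

1.8947


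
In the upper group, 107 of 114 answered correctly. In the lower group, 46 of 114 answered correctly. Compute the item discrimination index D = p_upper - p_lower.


p_upper = 107/114 = 0.9386
p_lower = 46/114 = 0.4035
D = 0.9386 - 0.4035 = 0.5351

0.5351


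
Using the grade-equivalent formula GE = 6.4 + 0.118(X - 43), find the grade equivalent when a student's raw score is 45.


raw - median = 45 - 43 = 2
slope * diff = 0.118 * 2 = 0.236
GE = 6.4 + 0.236
GE = 6.636

6.636


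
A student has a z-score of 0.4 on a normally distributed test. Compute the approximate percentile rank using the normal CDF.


CDF(z) = 0.5 * (1 + erf(z/sqrt(2)))
erf(0.2828) = 0.3108
CDF = 0.6554
Percentile rank = 0.6554 * 100 = 65.54

65.54


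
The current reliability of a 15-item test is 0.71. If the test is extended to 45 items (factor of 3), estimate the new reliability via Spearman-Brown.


r_new = (n * rxx) / (1 + (n-1) * rxx)
r_new = (3 * 0.71) / (1 + 2 * 0.71)
r_new = 2.13 / 2.42
r_new = 0.8802

0.8802


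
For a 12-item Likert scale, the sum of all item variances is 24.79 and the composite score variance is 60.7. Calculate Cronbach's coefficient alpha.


alpha = (k/(k-1)) * (1 - sum(si^2)/s_total^2)
= (12/11) * (1 - 24.79/60.7)
alpha = 0.6454

0.6454


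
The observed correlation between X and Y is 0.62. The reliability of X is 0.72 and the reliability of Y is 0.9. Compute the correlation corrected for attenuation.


r_corrected = rxy / sqrt(rxx * ryy)
= 0.62 / sqrt(0.72 * 0.9)
= 0.62 / sqrt(0.648)
= 0.62 / 0.804984
r_corrected = 0.7702

0.7702


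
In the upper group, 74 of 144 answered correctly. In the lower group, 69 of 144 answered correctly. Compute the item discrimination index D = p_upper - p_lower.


p_upper = 74/144 = 0.5139
p_lower = 69/144 = 0.4792
D = 0.5139 - 0.4792 = 0.0347

0.0347


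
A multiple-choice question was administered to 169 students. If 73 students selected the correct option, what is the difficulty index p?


Item difficulty p = number correct / total examinees
p = 73 / 169
p = 0.432

0.432


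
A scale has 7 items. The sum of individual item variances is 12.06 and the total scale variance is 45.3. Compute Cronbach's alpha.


alpha = (k/(k-1)) * (1 - sum(si^2)/s_total^2)
= (7/6) * (1 - 12.06/45.3)
alpha = 0.8561

0.8561


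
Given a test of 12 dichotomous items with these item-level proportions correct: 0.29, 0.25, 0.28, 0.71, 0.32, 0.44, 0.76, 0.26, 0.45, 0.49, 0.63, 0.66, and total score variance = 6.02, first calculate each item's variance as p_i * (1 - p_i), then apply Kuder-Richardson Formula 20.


For each item, compute p_i * q_i:
  Item 1: 0.29 * 0.71 = 0.2059
  Item 2: 0.25 * 0.75 = 0.1875
  Item 3: 0.28 * 0.72 = 0.2016
  Item 4: 0.71 * 0.29 = 0.2059
  Item 5: 0.32 * 0.68 = 0.2176
  Item 6: 0.44 * 0.56 = 0.2464
  Item 7: 0.76 * 0.24 = 0.1824
  Item 8: 0.26 * 0.74 = 0.1924
  Item 9: 0.45 * 0.55 = 0.2475
  Item 10: 0.49 * 0.51 = 0.2499
  Item 11: 0.63 * 0.37 = 0.2331
  Item 12: 0.66 * 0.34 = 0.2244
Sum(p_i * q_i) = 0.2059 + 0.1875 + 0.2016 + 0.2059 + 0.2176 + 0.2464 + 0.1824 + 0.1924 + 0.2475 + 0.2499 + 0.2331 + 0.2244 = 2.5946
KR-20 = (k/(k-1)) * (1 - Sum(p_i*q_i) / Var_total)
= (12/11) * (1 - 2.5946/6.02)
= 1.0909 * 0.569
KR-20 = 0.6207

0.6207


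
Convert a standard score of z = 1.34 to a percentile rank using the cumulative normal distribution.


CDF(z) = 0.5 * (1 + erf(z/sqrt(2)))
erf(0.9475) = 0.8198
CDF = 0.9099
Percentile rank = 0.9099 * 100 = 90.99

90.99


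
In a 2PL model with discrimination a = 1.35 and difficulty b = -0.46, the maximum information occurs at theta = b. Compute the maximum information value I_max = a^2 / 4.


For 2PL, max info at theta = b = -0.46
I_max = a^2 / 4 = 1.35^2 / 4
= 1.8225 / 4
I_max = 0.4556

0.4556


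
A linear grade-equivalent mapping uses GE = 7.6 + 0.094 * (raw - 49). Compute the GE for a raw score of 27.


raw - median = 27 - 49 = -22
slope * diff = 0.094 * -22 = -2.068
GE = 7.6 + -2.068
GE = 5.532

5.532


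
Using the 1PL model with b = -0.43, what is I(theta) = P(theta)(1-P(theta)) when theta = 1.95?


P = 1/(1+exp(-(1.95--0.43))) = 0.9153
I = P*(1-P) = 0.9153 * 0.0847
I = 0.0775

0.0775


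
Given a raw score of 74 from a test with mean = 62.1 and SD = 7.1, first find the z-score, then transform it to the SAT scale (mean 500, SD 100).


z = (X - mean) / SD = (74 - 62.1) / 7.1
z = 11.9 / 7.1
z = 1.6761
SAT-scale = SAT = 500 + 100z
Carry z at full precision (z = 11.9 / 7.1) into the conversion:
SAT-scale = 500 + 100 * (11.9 / 7.1) = 500 + 1190 / 7.1
SAT-scale = 500 + 167.6056
SAT-scale = 667.6056

667.6056


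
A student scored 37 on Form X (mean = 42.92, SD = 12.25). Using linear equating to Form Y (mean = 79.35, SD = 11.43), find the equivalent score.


slope = SD_Y / SD_X = 11.43 / 12.25 ~ 0.9331
intercept = mean_Y - slope * mean_X = 79.35 - (11.43 / 12.25) * 42.92 ~ 39.303
Y = slope * X + intercept. To avoid rounding drift from the rounded slope/intercept, evaluate the equivalent form Y = mean_Y + SD_Y * (X - mean_X) / SD_X at full precision:
Y = 79.35 + 11.43 * (37 - 42.92) / 12.25
Y = 79.35 - 11.43 * 5.92 / 12.25
Y = 79.35 - 67.6656 / 12.25
Y = 79.35 - 5.5237
Y = 73.8263

73.8263


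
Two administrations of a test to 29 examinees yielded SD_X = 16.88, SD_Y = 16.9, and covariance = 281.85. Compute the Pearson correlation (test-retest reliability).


r = cov(X,Y) / (SD_X * SD_Y)
r = 281.85 / (16.88 * 16.9)
r = 281.85 / 285.272
r = 0.988

0.988


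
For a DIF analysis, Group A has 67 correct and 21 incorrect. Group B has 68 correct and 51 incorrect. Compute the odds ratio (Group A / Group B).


Odds_A = 67/21 = 3.1905
Odds_B = 68/51 = 1.3333
OR = Odds_A / Odds_B = 3.1905 / 1.3333
Exactly, OR = (67 * 51) / (21 * 68) = 3417 / 1428
OR = 2.3929

2.3929


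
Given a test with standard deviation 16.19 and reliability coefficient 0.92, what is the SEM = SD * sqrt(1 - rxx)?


SEM = SD * sqrt(1 - rxx)
SEM = 16.19 * sqrt(1 - 0.92)
SEM = 16.19 * sqrt(0.08) = 16.19 * 0.282843
SEM = 4.5792

4.5792


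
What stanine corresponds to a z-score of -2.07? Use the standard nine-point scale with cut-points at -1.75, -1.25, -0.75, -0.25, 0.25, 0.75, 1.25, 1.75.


Stanine boundaries: [-1.75, -1.25, -0.75, -0.25, 0.25, 0.75, 1.25, 1.75]
z = -2.07
Check each boundary:
  z < -1.75
  z < -1.25
  z < -0.75
  z < -0.25
  z < 0.25
  z < 0.75
  z < 1.25
  z < 1.75
Highest qualifying boundary gives stanine = 1

1


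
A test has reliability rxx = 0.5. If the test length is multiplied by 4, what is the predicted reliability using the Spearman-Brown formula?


r_new = (n * rxx) / (1 + (n-1) * rxx)
r_new = (4 * 0.5) / (1 + 3 * 0.5)
r_new = 2.0 / 2.5
r_new = 0.8

0.8


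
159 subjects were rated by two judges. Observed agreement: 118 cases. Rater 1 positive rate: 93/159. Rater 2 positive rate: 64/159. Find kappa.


P_o = 118/159 = 0.742138
P_e = (93*64 + 66*95) / 25281 = 0.483446
kappa = (P_o - P_e) / (1 - P_e)
kappa = (0.742138 - 0.483446) / (1 - 0.483446)
kappa = 0.5008

0.5008


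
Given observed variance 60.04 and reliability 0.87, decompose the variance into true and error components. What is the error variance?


var_true = rxx * var_obs = 0.87 * 60.04 = 52.2348
var_error = var_obs - var_true
var_error = 60.04 - 52.2348
var_error = 7.8052

7.8052


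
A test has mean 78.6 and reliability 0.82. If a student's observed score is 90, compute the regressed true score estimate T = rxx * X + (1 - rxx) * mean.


T_est = rxx * X + (1 - rxx) * mean
T_est = 0.82 * 90 + 0.18 * 78.6
T_est = 73.8 + 14.148
T_est = 87.948

87.948


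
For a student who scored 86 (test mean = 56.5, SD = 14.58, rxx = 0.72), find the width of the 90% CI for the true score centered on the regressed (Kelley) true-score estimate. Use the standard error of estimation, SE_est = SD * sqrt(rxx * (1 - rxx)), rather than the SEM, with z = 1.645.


True score estimate = 0.72*86 + 0.28*56.5 = 77.74
SE_est = SD * sqrt(rxx * (1 - rxx)) = 14.58 * sqrt(0.72 * 0.28) = 14.58 * sqrt(0.2016) = 6.546404
CI = T_est +/- z * SE_est, so width = 2 * z * SE_est = 2 * 1.645 * 6.546404
Width = 21.5377

21.5377


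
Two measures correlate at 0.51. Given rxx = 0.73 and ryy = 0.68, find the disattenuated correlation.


r_corrected = rxy / sqrt(rxx * ryy)
= 0.51 / sqrt(0.73 * 0.68)
= 0.51 / sqrt(0.4964)
= 0.51 / 0.704557
r_corrected = 0.7239

0.7239


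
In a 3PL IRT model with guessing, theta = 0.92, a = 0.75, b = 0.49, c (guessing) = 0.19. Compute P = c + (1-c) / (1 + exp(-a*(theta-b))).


logit = 0.75*(0.92 - 0.49) = 0.3225
P* = 1/(1 + exp(-0.3225)) = 0.5799
P = 0.19 + (1 - 0.19) * 0.5799
P = 0.6597

0.6597


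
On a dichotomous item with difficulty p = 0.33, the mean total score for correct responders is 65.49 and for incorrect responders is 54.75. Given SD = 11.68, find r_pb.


q = 1 - p = 0.67
rpb = ((M1 - M0) / SD) * sqrt(p * q)
rpb = ((65.49 - 54.75) / 11.68) * sqrt(0.33 * 0.67)
rpb = 0.4324

0.4324


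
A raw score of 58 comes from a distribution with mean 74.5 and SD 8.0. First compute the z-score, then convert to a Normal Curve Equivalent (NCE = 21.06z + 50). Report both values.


z = (X - mean) / SD = (58 - 74.5) / 8.0
z = -16.5 / 8.0
z = -2.0625
NCE = NCE = 21.06z + 50
Carry z at full precision (z = -16.5 / 8.0) into the conversion:
NCE = 21.06 * (-16.5 / 8.0) + 50 = -347.49 / 8.0 + 50
NCE = -43.4362 + 50
NCE = 6.5638

6.5638


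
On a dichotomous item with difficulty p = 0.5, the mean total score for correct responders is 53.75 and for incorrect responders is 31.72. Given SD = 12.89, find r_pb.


q = 1 - p = 0.5
rpb = ((M1 - M0) / SD) * sqrt(p * q)
rpb = ((53.75 - 31.72) / 12.89) * sqrt(0.5 * 0.5)
rpb = 0.8545

0.8545


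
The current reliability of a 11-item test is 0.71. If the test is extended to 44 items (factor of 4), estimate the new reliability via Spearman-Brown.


r_new = (n * rxx) / (1 + (n-1) * rxx)
r_new = (4 * 0.71) / (1 + 3 * 0.71)
r_new = 2.84 / 3.13
r_new = 0.9073

0.9073


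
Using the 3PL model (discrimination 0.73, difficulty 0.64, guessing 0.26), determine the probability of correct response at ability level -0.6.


logit = 0.73*(-0.6 - 0.64) = -0.9052
P* = 1/(1 + exp(--0.9052)) = 0.288
P = 0.26 + (1 - 0.26) * 0.288
P = 0.4731

0.4731


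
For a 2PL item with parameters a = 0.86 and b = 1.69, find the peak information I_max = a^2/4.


For 2PL, max info at theta = b = 1.69
I_max = a^2 / 4 = 0.86^2 / 4
= 0.7396 / 4
I_max = 0.1849

0.1849


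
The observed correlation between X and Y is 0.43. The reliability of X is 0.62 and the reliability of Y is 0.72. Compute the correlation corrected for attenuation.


r_corrected = rxy / sqrt(rxx * ryy)
= 0.43 / sqrt(0.62 * 0.72)
= 0.43 / sqrt(0.4464)
= 0.43 / 0.668132
r_corrected = 0.6436

0.6436


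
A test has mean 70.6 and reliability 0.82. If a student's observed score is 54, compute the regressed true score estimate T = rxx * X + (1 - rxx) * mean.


T_est = rxx * X + (1 - rxx) * mean
T_est = 0.82 * 54 + 0.18 * 70.6
T_est = 44.28 + 12.708
T_est = 56.988

56.988


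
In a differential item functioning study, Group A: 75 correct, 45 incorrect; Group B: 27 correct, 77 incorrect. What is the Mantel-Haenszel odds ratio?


Odds_A = 75/45 = 1.6667
Odds_B = 27/77 = 0.3506
OR = Odds_A / Odds_B = 1.6667 / 0.3506
Exactly, OR = (75 * 77) / (45 * 27) = 5775 / 1215
OR = 4.7531

4.7531


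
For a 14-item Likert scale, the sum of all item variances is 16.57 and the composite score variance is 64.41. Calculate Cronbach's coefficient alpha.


alpha = (k/(k-1)) * (1 - sum(si^2)/s_total^2)
= (14/13) * (1 - 16.57/64.41)
alpha = 0.7999

0.7999


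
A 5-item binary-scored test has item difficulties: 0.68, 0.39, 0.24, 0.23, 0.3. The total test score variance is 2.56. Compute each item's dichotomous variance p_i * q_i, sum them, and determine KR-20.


For each item, compute p_i * q_i:
  Item 1: 0.68 * 0.32 = 0.2176
  Item 2: 0.39 * 0.61 = 0.2379
  Item 3: 0.24 * 0.76 = 0.1824
  Item 4: 0.23 * 0.77 = 0.1771
  Item 5: 0.3 * 0.7 = 0.21
Sum(p_i * q_i) = 0.2176 + 0.2379 + 0.1824 + 0.1771 + 0.21 = 1.025
KR-20 = (k/(k-1)) * (1 - Sum(p_i*q_i) / Var_total)
= (5/4) * (1 - 1.025/2.56)
= 1.25 * 0.5996
KR-20 = 0.7495

0.7495


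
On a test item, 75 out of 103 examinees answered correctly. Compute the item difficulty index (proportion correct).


Item difficulty p = number correct / total examinees
p = 75 / 103
p = 0.7282

0.7282


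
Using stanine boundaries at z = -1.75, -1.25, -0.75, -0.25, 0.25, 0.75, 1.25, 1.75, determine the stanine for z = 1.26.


Stanine boundaries: [-1.75, -1.25, -0.75, -0.25, 0.25, 0.75, 1.25, 1.75]
z = 1.26
Check each boundary:
  z >= -1.75 -> could be stanine 2
  z >= -1.25 -> could be stanine 3
  z >= -0.75 -> could be stanine 4
  z >= -0.25 -> could be stanine 5
  z >= 0.25 -> could be stanine 6
  z >= 0.75 -> could be stanine 7
  z >= 1.25 -> could be stanine 8
  z < 1.75
Highest qualifying boundary gives stanine = 8

8


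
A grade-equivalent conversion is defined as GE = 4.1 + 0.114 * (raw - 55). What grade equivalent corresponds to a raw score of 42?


raw - median = 42 - 55 = -13
slope * diff = 0.114 * -13 = -1.482
GE = 4.1 + -1.482
GE = 2.618

2.618


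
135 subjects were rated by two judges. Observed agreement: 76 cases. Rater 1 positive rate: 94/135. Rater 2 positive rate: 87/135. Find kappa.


P_o = 76/135 = 0.562963
P_e = (94*87 + 41*48) / 18225 = 0.556708
kappa = (P_o - P_e) / (1 - P_e)
kappa = (0.562963 - 0.556708) / (1 - 0.556708)
kappa = 0.0141

0.0141


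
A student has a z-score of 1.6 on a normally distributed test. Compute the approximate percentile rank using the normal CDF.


CDF(z) = 0.5 * (1 + erf(z/sqrt(2)))
erf(1.1314) = 0.8904
CDF = 0.9452
Percentile rank = 0.9452 * 100 = 94.52

94.52


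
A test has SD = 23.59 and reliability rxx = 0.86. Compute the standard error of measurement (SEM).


SEM = SD * sqrt(1 - rxx)
SEM = 23.59 * sqrt(1 - 0.86)
SEM = 23.59 * sqrt(0.14) = 23.59 * 0.374166
SEM = 8.8266

8.8266


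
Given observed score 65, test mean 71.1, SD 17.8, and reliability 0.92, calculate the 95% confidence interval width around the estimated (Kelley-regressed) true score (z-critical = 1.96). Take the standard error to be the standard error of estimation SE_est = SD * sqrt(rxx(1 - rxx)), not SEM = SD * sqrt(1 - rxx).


True score estimate = 0.92*65 + 0.08*71.1 = 65.488
SE_est = SD * sqrt(rxx * (1 - rxx)) = 17.8 * sqrt(0.92 * 0.08) = 17.8 * sqrt(0.0736) = 4.829019
CI = T_est +/- z * SE_est, so width = 2 * z * SE_est = 2 * 1.96 * 4.829019
Width = 18.9298

18.9298


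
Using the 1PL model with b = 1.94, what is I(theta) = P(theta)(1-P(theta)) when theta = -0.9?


P = 1/(1+exp(-(-0.9-1.94))) = 0.0552
I = P*(1-P) = 0.0552 * 0.9448
I = 0.0522

0.0522


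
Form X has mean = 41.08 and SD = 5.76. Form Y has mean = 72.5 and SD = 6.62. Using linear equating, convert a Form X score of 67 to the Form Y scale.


slope = SD_Y / SD_X = 6.62 / 5.76 ~ 1.1493
intercept = mean_Y - slope * mean_X = 72.5 - (6.62 / 5.76) * 41.08 ~ 25.2865
Y = slope * X + intercept. To avoid rounding drift from the rounded slope/intercept, evaluate the equivalent form Y = mean_Y + SD_Y * (X - mean_X) / SD_X at full precision:
Y = 72.5 + 6.62 * (67 - 41.08) / 5.76
Y = 72.5 + 6.62 * 25.92 / 5.76
Y = 72.5 + 171.5904 / 5.76
Y = 72.5 + 29.79
Y = 102.29

102.29


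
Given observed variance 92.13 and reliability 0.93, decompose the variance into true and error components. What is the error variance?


var_true = rxx * var_obs = 0.93 * 92.13 = 85.6809
var_error = var_obs - var_true
var_error = 92.13 - 85.6809
var_error = 6.4491

6.4491


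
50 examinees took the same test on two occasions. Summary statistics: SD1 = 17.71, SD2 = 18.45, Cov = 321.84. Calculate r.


r = cov(X,Y) / (SD_X * SD_Y)
r = 321.84 / (17.71 * 18.45)
r = 321.84 / 326.7495
r = 0.985

0.985


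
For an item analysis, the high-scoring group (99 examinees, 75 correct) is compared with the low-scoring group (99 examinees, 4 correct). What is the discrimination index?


p_upper = 75/99 = 0.7576
p_lower = 4/99 = 0.0404
D = 0.7576 - 0.0404 = 0.7172

0.7172


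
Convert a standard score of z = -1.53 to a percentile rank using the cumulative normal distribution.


CDF(z) = 0.5 * (1 + erf(z/sqrt(2)))
erf(-1.0819) = -0.874
CDF = 0.063
Percentile rank = 0.063 * 100 = 6.3

6.3


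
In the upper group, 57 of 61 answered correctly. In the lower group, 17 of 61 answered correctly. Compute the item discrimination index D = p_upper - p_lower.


p_upper = 57/61 = 0.9344
p_lower = 17/61 = 0.2787
D = 0.9344 - 0.2787 = 0.6557

0.6557


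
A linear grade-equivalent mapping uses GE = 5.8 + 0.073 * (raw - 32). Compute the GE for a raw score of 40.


raw - median = 40 - 32 = 8
slope * diff = 0.073 * 8 = 0.584
GE = 5.8 + 0.584
GE = 6.384

6.384


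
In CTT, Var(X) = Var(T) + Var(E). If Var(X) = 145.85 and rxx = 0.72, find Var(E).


var_true = rxx * var_obs = 0.72 * 145.85 = 105.012
var_error = var_obs - var_true
var_error = 145.85 - 105.012
var_error = 40.838

40.838


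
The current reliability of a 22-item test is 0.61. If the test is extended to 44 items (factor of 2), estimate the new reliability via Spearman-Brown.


r_new = (n * rxx) / (1 + (n-1) * rxx)
r_new = (2 * 0.61) / (1 + 1 * 0.61)
r_new = 1.22 / 1.61
r_new = 0.7578

0.7578


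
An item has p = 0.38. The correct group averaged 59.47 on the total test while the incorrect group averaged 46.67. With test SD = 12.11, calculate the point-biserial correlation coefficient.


q = 1 - p = 0.62
rpb = ((M1 - M0) / SD) * sqrt(p * q)
rpb = ((59.47 - 46.67) / 12.11) * sqrt(0.38 * 0.62)
rpb = 0.513

0.513


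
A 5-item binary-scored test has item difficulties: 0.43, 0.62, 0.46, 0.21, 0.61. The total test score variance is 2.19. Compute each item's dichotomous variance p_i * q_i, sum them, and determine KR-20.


For each item, compute p_i * q_i:
  Item 1: 0.43 * 0.57 = 0.2451
  Item 2: 0.62 * 0.38 = 0.2356
  Item 3: 0.46 * 0.54 = 0.2484
  Item 4: 0.21 * 0.79 = 0.1659
  Item 5: 0.61 * 0.39 = 0.2379
Sum(p_i * q_i) = 0.2451 + 0.2356 + 0.2484 + 0.1659 + 0.2379 = 1.1329
KR-20 = (k/(k-1)) * (1 - Sum(p_i*q_i) / Var_total)
= (5/4) * (1 - 1.1329/2.19)
= 1.25 * 0.4827
KR-20 = 0.6034

0.6034


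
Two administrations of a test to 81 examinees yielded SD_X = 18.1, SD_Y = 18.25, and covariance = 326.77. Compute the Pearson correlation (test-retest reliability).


r = cov(X,Y) / (SD_X * SD_Y)
r = 326.77 / (18.1 * 18.25)
r = 326.77 / 330.325
r = 0.9892

0.9892


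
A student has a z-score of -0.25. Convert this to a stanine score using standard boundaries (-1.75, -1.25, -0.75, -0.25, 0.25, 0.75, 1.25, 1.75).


Stanine boundaries: [-1.75, -1.25, -0.75, -0.25, 0.25, 0.75, 1.25, 1.75]
z = -0.25
Check each boundary:
  z >= -1.75 -> could be stanine 2
  z >= -1.25 -> could be stanine 3
  z >= -0.75 -> could be stanine 4
  z >= -0.25 -> could be stanine 5
  z < 0.25
  z < 0.75
  z < 1.25
  z < 1.75
Highest qualifying boundary gives stanine = 5

5


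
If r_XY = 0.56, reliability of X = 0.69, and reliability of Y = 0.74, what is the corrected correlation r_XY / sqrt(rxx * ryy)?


r_corrected = rxy / sqrt(rxx * ryy)
= 0.56 / sqrt(0.69 * 0.74)
= 0.56 / sqrt(0.5106)
= 0.56 / 0.714563
r_corrected = 0.7837

0.7837


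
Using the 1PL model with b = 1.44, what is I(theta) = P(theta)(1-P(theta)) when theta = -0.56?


P = 1/(1+exp(-(-0.56-1.44))) = 0.1192
I = P*(1-P) = 0.1192 * 0.8808
I = 0.105

0.105


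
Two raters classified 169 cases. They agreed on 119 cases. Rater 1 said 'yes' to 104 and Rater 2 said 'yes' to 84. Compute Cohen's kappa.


P_o = 119/169 = 0.704142
P_e = (104*84 + 65*85) / 28561 = 0.499317
kappa = (P_o - P_e) / (1 - P_e)
kappa = (0.704142 - 0.499317) / (1 - 0.499317)
kappa = 0.4091

0.4091


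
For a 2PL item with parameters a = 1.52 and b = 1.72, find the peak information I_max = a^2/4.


For 2PL, max info at theta = b = 1.72
I_max = a^2 / 4 = 1.52^2 / 4
= 2.3104 / 4
I_max = 0.5776

0.5776


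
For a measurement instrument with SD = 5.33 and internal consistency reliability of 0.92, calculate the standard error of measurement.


SEM = SD * sqrt(1 - rxx)
SEM = 5.33 * sqrt(1 - 0.92)
SEM = 5.33 * sqrt(0.08) = 5.33 * 0.282843
SEM = 1.5076

1.5076


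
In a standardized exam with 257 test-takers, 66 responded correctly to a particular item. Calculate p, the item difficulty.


Item difficulty p = number correct / total examinees
p = 66 / 257
p = 0.2568

0.2568


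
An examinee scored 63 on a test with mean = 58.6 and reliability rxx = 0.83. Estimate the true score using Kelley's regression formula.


T_est = rxx * X + (1 - rxx) * mean
T_est = 0.83 * 63 + 0.17 * 58.6
T_est = 52.29 + 9.962
T_est = 62.252

62.252


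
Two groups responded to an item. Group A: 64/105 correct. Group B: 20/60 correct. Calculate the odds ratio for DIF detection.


Odds_A = 64/41 = 1.561
Odds_B = 20/40 = 0.5
OR = Odds_A / Odds_B = 1.561 / 0.5
Exactly, OR = (64 * 40) / (41 * 20) = 2560 / 820
OR = 3.122

3.122


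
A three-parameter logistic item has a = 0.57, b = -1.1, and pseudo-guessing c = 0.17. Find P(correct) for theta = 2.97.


logit = 0.57*(2.97 - -1.1) = 2.3199
P* = 1/(1 + exp(-2.3199)) = 0.9105
P = 0.17 + (1 - 0.17) * 0.9105
P = 0.9257

0.9257


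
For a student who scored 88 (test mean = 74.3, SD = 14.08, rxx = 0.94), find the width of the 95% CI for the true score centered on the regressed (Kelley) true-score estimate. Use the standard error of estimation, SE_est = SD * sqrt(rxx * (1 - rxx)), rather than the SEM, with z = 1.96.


True score estimate = 0.94*88 + 0.06*74.3 = 87.178
SE_est = SD * sqrt(rxx * (1 - rxx)) = 14.08 * sqrt(0.94 * 0.06) = 14.08 * sqrt(0.0564) = 3.343815
CI = T_est +/- z * SE_est, so width = 2 * z * SE_est = 2 * 1.96 * 3.343815
Width = 13.1078

13.1078


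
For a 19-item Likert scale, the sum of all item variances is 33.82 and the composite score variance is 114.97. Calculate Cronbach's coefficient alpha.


alpha = (k/(k-1)) * (1 - sum(si^2)/s_total^2)
= (19/18) * (1 - 33.82/114.97)
alpha = 0.745

0.745


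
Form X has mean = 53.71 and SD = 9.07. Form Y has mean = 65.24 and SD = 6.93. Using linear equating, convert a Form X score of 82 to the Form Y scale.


slope = SD_Y / SD_X = 6.93 / 9.07 ~ 0.7641
intercept = mean_Y - slope * mean_X = 65.24 - (6.93 / 9.07) * 53.71 ~ 24.2025
Y = slope * X + intercept. To avoid rounding drift from the rounded slope/intercept, evaluate the equivalent form Y = mean_Y + SD_Y * (X - mean_X) / SD_X at full precision:
Y = 65.24 + 6.93 * (82 - 53.71) / 9.07
Y = 65.24 + 6.93 * 28.29 / 9.07
Y = 65.24 + 196.0497 / 9.07
Y = 65.24 + 21.6152
Y = 86.8552

86.8552


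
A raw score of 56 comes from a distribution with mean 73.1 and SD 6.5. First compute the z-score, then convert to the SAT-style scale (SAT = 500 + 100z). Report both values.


z = (X - mean) / SD = (56 - 73.1) / 6.5
z = -17.1 / 6.5
z = -2.6308
SAT-scale = SAT = 500 + 100z
Carry z at full precision (z = -17.1 / 6.5) into the conversion:
SAT-scale = 500 + 100 * (-17.1 / 6.5) = 500 + -1710 / 6.5
SAT-scale = 500 + -263.0769
SAT-scale = 236.9231

236.9231


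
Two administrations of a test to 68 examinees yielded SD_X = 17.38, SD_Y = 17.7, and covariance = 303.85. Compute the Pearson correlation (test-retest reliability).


r = cov(X,Y) / (SD_X * SD_Y)
r = 303.85 / (17.38 * 17.7)
r = 303.85 / 307.626
r = 0.9877

0.9877


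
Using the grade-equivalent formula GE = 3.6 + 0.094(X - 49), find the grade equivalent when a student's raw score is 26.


raw - median = 26 - 49 = -23
slope * diff = 0.094 * -23 = -2.162
GE = 3.6 + -2.162
GE = 1.438

1.438


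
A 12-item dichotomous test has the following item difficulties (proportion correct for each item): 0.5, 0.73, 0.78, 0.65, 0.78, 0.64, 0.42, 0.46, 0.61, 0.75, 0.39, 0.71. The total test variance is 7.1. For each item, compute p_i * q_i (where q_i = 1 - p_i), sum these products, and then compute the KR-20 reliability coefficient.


For each item, compute p_i * q_i:
  Item 1: 0.5 * 0.5 = 0.25
  Item 2: 0.73 * 0.27 = 0.1971
  Item 3: 0.78 * 0.22 = 0.1716
  Item 4: 0.65 * 0.35 = 0.2275
  Item 5: 0.78 * 0.22 = 0.1716
  Item 6: 0.64 * 0.36 = 0.2304
  Item 7: 0.42 * 0.58 = 0.2436
  Item 8: 0.46 * 0.54 = 0.2484
  Item 9: 0.61 * 0.39 = 0.2379
  Item 10: 0.75 * 0.25 = 0.1875
  Item 11: 0.39 * 0.61 = 0.2379
  Item 12: 0.71 * 0.29 = 0.2059
Sum(p_i * q_i) = 0.25 + 0.1971 + 0.1716 + 0.2275 + 0.1716 + 0.2304 + 0.2436 + 0.2484 + 0.2379 + 0.1875 + 0.2379 + 0.2059 = 2.6094
KR-20 = (k/(k-1)) * (1 - Sum(p_i*q_i) / Var_total)
= (12/11) * (1 - 2.6094/7.1)
= 1.0909 * 0.6325
KR-20 = 0.69

0.69


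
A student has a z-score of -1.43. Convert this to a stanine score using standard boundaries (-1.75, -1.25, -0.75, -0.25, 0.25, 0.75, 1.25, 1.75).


Stanine boundaries: [-1.75, -1.25, -0.75, -0.25, 0.25, 0.75, 1.25, 1.75]
z = -1.43
Check each boundary:
  z >= -1.75 -> could be stanine 2
  z < -1.25
  z < -0.75
  z < -0.25
  z < 0.25
  z < 0.75
  z < 1.25
  z < 1.75
Highest qualifying boundary gives stanine = 2

2


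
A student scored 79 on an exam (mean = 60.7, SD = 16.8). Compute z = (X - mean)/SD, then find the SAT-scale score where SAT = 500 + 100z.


z = (X - mean) / SD = (79 - 60.7) / 16.8
z = 18.3 / 16.8
z = 1.0893
SAT-scale = SAT = 500 + 100z
Carry z at full precision (z = 18.3 / 16.8) into the conversion:
SAT-scale = 500 + 100 * (18.3 / 16.8) = 500 + 1830 / 16.8
SAT-scale = 500 + 108.9286
SAT-scale = 608.9286

608.9286


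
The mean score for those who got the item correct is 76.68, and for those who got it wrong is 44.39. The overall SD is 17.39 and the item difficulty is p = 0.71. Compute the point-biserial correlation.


q = 1 - p = 0.29
rpb = ((M1 - M0) / SD) * sqrt(p * q)
rpb = ((76.68 - 44.39) / 17.39) * sqrt(0.71 * 0.29)
rpb = 0.8426

0.8426


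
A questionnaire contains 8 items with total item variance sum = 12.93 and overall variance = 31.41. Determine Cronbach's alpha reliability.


alpha = (k/(k-1)) * (1 - sum(si^2)/s_total^2)
= (8/7) * (1 - 12.93/31.41)
alpha = 0.6724

0.6724


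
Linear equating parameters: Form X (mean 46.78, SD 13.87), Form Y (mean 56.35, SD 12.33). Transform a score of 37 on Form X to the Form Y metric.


slope = SD_Y / SD_X = 12.33 / 13.87 ~ 0.889
intercept = mean_Y - slope * mean_X = 56.35 - (12.33 / 13.87) * 46.78 ~ 14.764
Y = slope * X + intercept. To avoid rounding drift from the rounded slope/intercept, evaluate the equivalent form Y = mean_Y + SD_Y * (X - mean_X) / SD_X at full precision:
Y = 56.35 + 12.33 * (37 - 46.78) / 13.87
Y = 56.35 - 12.33 * 9.78 / 13.87
Y = 56.35 - 120.5874 / 13.87
Y = 56.35 - 8.6941
Y = 47.6559

47.6559
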